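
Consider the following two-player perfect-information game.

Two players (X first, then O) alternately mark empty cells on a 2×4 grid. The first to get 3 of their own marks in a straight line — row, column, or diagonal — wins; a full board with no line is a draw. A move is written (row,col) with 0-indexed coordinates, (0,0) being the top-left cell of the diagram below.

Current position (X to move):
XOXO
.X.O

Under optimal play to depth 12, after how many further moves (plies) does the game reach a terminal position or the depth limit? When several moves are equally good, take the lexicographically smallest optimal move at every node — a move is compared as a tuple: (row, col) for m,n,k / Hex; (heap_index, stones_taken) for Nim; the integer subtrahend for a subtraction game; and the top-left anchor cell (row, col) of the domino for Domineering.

PV length from [XOXO/.X.O]: 2 plies

ply 1, X at XOXO/.X.O | (1,0)=+0→XOXO/XX.O*; (1,2)=+0→XOXO/.XXO
ply 2, O at XOXO/XX.O | (1,2)=+0→XOXO/XXOO*
ply 3: XOXO/XXOO is terminal +0 (X); from XOXO/.X.O depth 12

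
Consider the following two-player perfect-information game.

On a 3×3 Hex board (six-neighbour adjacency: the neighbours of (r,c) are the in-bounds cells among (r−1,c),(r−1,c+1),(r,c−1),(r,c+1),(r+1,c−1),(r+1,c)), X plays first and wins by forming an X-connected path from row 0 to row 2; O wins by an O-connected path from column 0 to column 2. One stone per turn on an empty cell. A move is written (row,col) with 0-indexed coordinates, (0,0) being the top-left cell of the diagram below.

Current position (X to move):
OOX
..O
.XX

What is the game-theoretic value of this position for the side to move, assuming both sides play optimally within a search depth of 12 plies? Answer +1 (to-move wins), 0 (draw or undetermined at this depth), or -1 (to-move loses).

p1 X@[OOX/..O/.XX]: (1,0)[OOX/X.O/.XX]-1 (1,1)[OOX/.XO/.XX]+1* (2,0)[OOX/..O/XXX]-1
p2 O@[OOX/.XO/.XX] terminal -1; root [OOX/..O/.XX] d12

value(OOX/..O/.XX, X) = +1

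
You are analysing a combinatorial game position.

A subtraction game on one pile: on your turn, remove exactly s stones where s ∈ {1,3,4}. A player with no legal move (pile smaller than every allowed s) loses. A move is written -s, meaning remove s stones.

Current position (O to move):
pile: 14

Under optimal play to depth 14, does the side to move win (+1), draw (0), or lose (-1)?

ply 1, O at 14 | -1=-1→13*; -3=-1→11; -4=-1→10
ply 2, X at 13 | -1=-1→12; -3=-1→10; -4=+1→9*
ply 3, O at 9 | -1=-1→8*; -3=-1→6; -4=-1→5
ply 4, X at 8 | -1=+1→7*; -3=-1→5; -4=-1→4
ply 5, O at 7 | -1=-1→6*; -3=-1→4; -4=-1→3
ply 6, X at 6 | -1=-1→5; -3=-1→3; -4=+1→2*
ply 7, O at 2 | -1=-1→1*
ply 8, X at 1 | -1=+1→0*
ply 9: 0 is terminal -1 (O); from 14 depth 14

value(14, O) = -1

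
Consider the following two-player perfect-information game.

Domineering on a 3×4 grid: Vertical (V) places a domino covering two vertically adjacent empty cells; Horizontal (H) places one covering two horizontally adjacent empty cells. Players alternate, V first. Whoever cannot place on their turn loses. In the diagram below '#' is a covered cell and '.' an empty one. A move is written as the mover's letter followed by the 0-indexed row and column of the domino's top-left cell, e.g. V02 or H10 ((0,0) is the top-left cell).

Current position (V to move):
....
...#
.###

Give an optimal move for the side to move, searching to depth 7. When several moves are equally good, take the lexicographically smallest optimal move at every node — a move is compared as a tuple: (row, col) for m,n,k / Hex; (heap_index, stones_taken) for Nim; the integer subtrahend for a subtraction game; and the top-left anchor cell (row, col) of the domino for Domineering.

V's best at [..../...#/.###]: V01

p1 V@[..../...#/.###]: V00[#.../#..#/.###]-1 V01[.#../.#.#/.###]+1* V02[..#./..##/.###]-1 V10[..../#..#/####]-1
p2 H@[.#../.#.#/.###]: H02[.###/.#.#/.###]-1*
p3 V@[.###/.#.#/.###]: V00[####/##.#/.###]+1* V10[.###/##.#/####]+1
p4 H@[####/##.#/.###] terminal -1; root [..../...#/.###] d7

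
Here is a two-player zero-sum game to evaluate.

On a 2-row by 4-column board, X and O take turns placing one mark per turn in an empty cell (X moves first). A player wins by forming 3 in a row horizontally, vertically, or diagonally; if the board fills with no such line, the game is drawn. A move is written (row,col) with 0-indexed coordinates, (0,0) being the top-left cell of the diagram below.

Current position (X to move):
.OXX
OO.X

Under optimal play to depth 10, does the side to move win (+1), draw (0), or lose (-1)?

value(.OXX/OO.X, X) = 0

[.OXX/OO.X] X move#1: (0,0):-1/XOXX/OO.X, (1,2):+0/.OXX/OOXX*
[.OXX/OOXX] O move#2: (0,0):+0/OOXX/OOXX*
[OOXX/OOXX] end (terminal +0, X#3); searched .OXX/OO.X to 10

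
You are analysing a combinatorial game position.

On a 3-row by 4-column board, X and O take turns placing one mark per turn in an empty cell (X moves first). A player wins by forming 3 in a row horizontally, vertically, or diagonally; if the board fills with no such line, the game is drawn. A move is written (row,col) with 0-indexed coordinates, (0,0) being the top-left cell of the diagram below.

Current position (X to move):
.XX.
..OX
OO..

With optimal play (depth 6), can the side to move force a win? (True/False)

X winning at [.XX./..OX/OO..]: True

[.XX./..OX/OO..] X move#1: (0,0):+1/XXX./..OX/OO..*, (0,3):+1/.XXX/..OX/OO.., (1,0):-1/.XX./X.OX/OO.., (1,1):-1/.XX./.XOX/OO.., (2,2):-1/.XX./..OX/OOX., (2,3):-1/.XX./..OX/OO.X
[XXX./..OX/OO..] end (terminal -1, O#2); searched .XX./..OX/OO.. to 6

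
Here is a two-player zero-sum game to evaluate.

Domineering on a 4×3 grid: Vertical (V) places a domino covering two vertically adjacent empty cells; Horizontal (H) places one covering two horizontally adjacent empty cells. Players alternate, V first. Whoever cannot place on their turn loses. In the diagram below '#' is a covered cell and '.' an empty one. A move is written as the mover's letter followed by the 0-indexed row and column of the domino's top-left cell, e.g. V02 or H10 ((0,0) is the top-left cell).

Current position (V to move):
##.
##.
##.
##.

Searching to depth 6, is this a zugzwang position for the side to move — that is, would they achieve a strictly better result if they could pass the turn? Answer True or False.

[##./##./##./##.] V move#1: V02:+1/###/###/##./##.*, V12:+1/##./###/###/##., V22:+1/##./##./###/###
[###/###/##./##.] end (terminal -1, H#2); searched ##./##./##./##. to 6
if V skipped the turn, H would face:
~ [##./##./##./##.] end (terminal -1, H#1); searched ##./##./##./##. to 6
compare (V): move=+1 vs pass=+1

zugzwang(##./##./##./##., V) = False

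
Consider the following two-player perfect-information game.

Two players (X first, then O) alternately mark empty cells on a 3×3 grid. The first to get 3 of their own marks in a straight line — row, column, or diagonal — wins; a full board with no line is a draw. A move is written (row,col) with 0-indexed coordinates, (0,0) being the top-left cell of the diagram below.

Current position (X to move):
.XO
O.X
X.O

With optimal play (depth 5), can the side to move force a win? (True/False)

ply 1, X at .XO/O.X/X.O | (0,0)=+0→XXO/O.X/X.O*; (1,1)=+0→.XO/OXX/X.O; (2,1)=+0→.XO/O.X/XXO
ply 2, O at XXO/O.X/X.O | (1,1)=+0→XXO/OOX/X.O*; (2,1)=+0→XXO/O.X/XOO
ply 3, X at XXO/OOX/X.O | (2,1)=+0→XXO/OOX/XXO*
ply 4: XXO/OOX/XXO is terminal +0 (O); from .XO/O.X/X.O depth 5

X winning at [.XO/O.X/X.O]: False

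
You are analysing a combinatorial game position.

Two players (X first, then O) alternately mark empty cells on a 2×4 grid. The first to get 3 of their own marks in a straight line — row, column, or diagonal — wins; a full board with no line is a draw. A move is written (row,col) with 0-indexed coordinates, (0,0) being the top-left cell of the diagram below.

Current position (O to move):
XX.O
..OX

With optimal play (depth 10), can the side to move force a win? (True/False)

ply 1, O at XX.O/..OX | (0,2)=+0→XXOO/..OX*; (1,0)=-1→XX.O/O.OX; (1,1)=-1→XX.O/.OOX
ply 2, X at XXOO/..OX | (1,0)=+0→XXOO/X.OX*; (1,1)=+0→XXOO/.XOX
ply 3, O at XXOO/X.OX | (1,1)=+0→XXOO/XOOX*
ply 4: XXOO/XOOX is terminal +0 (X); from XX.O/..OX depth 10

O winning at [XX.O/..OX]: False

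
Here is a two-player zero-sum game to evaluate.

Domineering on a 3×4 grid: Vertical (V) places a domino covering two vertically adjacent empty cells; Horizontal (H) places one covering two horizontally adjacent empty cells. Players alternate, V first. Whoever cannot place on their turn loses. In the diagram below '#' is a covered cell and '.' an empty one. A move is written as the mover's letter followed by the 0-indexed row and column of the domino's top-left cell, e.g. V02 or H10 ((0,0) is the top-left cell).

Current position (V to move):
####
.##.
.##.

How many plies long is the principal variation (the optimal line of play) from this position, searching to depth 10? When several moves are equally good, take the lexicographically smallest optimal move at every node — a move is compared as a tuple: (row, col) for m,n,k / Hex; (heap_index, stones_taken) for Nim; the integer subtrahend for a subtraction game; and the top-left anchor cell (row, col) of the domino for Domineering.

PV length from [####/.##./.##.]: 1 ply

ply 1, V at ####/.##./.##. | V10=+1→####/###./###.*; V13=+1→####/.###/.###
ply 2: ####/###./###. is terminal -1 (H); from ####/.##./.##. depth 10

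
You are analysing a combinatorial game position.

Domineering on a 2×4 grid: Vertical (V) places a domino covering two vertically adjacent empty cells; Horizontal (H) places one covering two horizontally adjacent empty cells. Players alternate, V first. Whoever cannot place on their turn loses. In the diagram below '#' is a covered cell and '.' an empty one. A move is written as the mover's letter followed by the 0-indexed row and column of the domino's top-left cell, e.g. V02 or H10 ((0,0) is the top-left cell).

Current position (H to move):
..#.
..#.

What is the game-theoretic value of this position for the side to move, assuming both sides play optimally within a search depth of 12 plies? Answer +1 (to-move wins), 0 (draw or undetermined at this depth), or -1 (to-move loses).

value(..#./..#., H) = +1

p1 H@[..#./..#.]: H00[###./..#.]+1* H10[..#./###.]+1
p2 V@[###./..#.]: V03[####/..##]-1*
p3 H@[####/..##]: H10[####/####]+1*
p4 V@[####/####] terminal -1; root [..#./..#.] d12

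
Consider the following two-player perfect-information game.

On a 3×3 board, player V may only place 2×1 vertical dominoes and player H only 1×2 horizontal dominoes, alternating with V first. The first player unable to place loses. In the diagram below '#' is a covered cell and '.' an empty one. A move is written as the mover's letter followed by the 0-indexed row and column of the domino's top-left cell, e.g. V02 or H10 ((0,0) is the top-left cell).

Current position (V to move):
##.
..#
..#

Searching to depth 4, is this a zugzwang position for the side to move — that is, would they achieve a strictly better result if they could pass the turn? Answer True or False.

ply 1, V at ##./..#/..# | V10=+1→##./#.#/#.#*; V11=+1→##./.##/.##
ply 2: ##./#.#/#.# is terminal -1 (H); from ##./..#/..# depth 4
if V skipped the turn, H would face:
~ ply 1, H at ##./..#/..# | H10=+1→##./###/..#*; H20=+1→##./..#/###
~ ply 2: ##./###/..# is terminal -1 (V); from ##./..#/..# depth 4
compare (V): move=+1 vs pass=-1

zugzwang(##./..#/..#, V) = False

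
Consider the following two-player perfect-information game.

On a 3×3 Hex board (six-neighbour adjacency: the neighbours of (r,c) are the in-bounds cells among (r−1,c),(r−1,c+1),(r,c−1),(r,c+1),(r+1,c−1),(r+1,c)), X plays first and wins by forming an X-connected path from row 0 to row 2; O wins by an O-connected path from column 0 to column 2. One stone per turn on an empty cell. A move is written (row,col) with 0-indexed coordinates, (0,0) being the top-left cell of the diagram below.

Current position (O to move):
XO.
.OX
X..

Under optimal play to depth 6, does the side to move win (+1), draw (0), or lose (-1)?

value(XO./.OX/X.., O) = -1

[XO./.OX/X..] O move#1: (0,2):-1/XOO/.OX/X..*, (1,0):-1/XO./OOX/X.., (2,1):-1/XO./.OX/XO., (2,2):-1/XO./.OX/X.O
[XOO/.OX/X..] X move#2: (1,0):+1/XOO/XOX/X..*, (2,1):-1/XOO/.OX/XX., (2,2):-1/XOO/.OX/X.X
[XOO/XOX/X..] end (terminal -1, O#3); searched XO./.OX/X.. to 6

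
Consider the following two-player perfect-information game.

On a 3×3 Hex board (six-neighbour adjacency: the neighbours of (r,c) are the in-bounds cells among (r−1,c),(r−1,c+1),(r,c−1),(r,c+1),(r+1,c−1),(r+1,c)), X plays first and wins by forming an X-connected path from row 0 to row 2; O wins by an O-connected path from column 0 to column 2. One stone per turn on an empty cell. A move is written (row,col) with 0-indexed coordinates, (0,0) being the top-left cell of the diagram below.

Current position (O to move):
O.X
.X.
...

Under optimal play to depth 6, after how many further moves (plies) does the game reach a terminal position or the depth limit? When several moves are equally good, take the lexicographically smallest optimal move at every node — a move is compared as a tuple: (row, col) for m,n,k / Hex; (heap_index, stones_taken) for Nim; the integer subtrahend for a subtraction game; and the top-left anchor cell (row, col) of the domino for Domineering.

[O.X/.X./...] O move#1: (0,1):-1/OOX/.X./...*, (1,0):-1/O.X/OX./..., (1,2):-1/O.X/.XO/..., (2,0):-1/O.X/.X./O.., (2,1):-1/O.X/.X./.O., (2,2):-1/O.X/.X./..O
[OOX/.X./...] X move#2: (1,0):+1/OOX/XX./...*, (1,2):+1/OOX/.XX/..., (2,0):+1/OOX/.X./X.., (2,1):+1/OOX/.X./.X., (2,2):+1/OOX/.X./..X
[OOX/XX./...] O move#3: (1,2):-1/OOX/XXO/...*, (2,0):-1/OOX/XX./O.., (2,1):-1/OOX/XX./.O., (2,2):-1/OOX/XX./..O
[OOX/XXO/...] X move#4: (2,0):+1/OOX/XXO/X..*, (2,1):+1/OOX/XXO/.X., (2,2):+1/OOX/XXO/..X
[OOX/XXO/X..] end (terminal -1, O#5); searched O.X/.X./... to 6

PV length from [O.X/.X./...]: 4 plies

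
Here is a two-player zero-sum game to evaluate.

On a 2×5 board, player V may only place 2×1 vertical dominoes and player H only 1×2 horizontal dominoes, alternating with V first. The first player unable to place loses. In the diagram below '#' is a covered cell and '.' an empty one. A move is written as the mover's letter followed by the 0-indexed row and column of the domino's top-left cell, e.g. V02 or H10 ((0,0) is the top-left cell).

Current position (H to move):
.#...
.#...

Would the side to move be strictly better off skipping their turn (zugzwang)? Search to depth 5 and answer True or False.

[.#.../.#...] H move#1: H02:-1/.###./.#...*, H03:-1/.#.##/.#..., H12:-1/.#.../.###., H13:-1/.#.../.#.##
[.###./.#...] V move#2: V00:-1/####./##..., V04:+1/.####/.#..#*
[.####/.#..#] H move#3: H12:-1/.####/.####*
[.####/.####] V move#4: V00:+1/#####/#####*
[#####/#####] end (terminal -1, H#5); searched .#.../.#... to 5
if H skipped the turn, V would face:
~ [.#.../.#...] V move#1: V00:-1/##.../##..., V02:-1/.##../.##.., V03:+1/.#.#./.#.#.*, V04:-1/.#..#/.#..#
~ [.#.#./.#.#.] end (terminal -1, H#2); searched .#.../.#... to 5
compare (H): move=-1 vs pass=-1

zugzwang(.#.../.#..., H) = False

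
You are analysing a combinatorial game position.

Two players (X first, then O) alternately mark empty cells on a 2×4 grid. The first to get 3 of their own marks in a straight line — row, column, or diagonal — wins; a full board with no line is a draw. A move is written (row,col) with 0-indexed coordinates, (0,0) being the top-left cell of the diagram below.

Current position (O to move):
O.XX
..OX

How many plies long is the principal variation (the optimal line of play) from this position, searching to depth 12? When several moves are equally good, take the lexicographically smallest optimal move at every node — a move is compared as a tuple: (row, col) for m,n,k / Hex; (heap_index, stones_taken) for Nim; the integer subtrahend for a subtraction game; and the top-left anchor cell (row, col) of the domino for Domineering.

PV length from [O.XX/..OX]: 3 plies

[O.XX/..OX] O move#1: (0,1):+0/OOXX/..OX*, (1,0):-1/O.XX/O.OX, (1,1):-1/O.XX/.OOX
[OOXX/..OX] X move#2: (1,0):+0/OOXX/X.OX*, (1,1):+0/OOXX/.XOX
[OOXX/X.OX] O move#3: (1,1):+0/OOXX/XOOX*
[OOXX/XOOX] end (terminal +0, X#4); searched O.XX/..OX to 12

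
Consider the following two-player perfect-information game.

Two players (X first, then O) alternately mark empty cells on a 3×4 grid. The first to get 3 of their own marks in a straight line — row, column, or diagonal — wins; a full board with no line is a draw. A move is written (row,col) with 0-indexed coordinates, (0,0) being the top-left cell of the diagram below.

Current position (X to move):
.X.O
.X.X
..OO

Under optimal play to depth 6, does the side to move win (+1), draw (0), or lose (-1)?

p1 X@[.X.O/.X.X/..OO]: (0,0)[XX.O/.X.X/..OO]-1 (0,2)[.XXO/.X.X/..OO]-1 (1,0)[.X.O/XX.X/..OO]-1 (1,2)[.X.O/.XXX/..OO]+1* (2,0)[.X.O/.X.X/X.OO]-1 (2,1)[.X.O/.X.X/.XOO]+1
p2 O@[.X.O/.XXX/..OO] terminal -1; root [.X.O/.X.X/..OO] d6

value(.X.O/.X.X/..OO, X) = +1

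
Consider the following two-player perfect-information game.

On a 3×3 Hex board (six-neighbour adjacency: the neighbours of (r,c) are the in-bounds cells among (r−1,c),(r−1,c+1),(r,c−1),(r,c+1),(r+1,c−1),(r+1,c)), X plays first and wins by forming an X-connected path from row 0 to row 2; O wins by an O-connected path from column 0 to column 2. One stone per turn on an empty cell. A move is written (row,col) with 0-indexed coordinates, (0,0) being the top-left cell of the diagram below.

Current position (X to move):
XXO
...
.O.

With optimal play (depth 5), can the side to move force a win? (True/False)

[XXO/.../.O.] X move#1: (1,0):-1/XXO/X../.O., (1,1):-1/XXO/.X./.O., (1,2):-1/XXO/..X/.O., (2,0):+1/XXO/.../XO.*, (2,2):-1/XXO/.../.OX
[XXO/.../XO.] O move#2: (1,0):-1/XXO/O../XO.*, (1,1):-1/XXO/.O./XO., (1,2):-1/XXO/..O/XO., (2,2):-1/XXO/.../XOO
[XXO/O../XO.] X move#3: (1,1):+1/XXO/OX./XO.*, (1,2):-1/XXO/O.X/XO., (2,2):-1/XXO/O../XOX
[XXO/OX./XO.] end (terminal -1, O#4); searched XXO/.../.O. to 5

X winning at [XXO/.../.O.]: True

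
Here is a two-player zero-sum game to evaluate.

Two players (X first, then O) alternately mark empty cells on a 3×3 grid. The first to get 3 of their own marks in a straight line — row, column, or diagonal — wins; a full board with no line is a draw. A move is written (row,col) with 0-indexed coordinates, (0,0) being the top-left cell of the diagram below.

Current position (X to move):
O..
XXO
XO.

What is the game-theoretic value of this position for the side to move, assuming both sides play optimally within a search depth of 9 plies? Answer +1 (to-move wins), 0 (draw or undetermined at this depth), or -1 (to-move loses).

ply 1, X at O../XXO/XO. | (0,1)=+0→OX./XXO/XO.; (0,2)=+1→O.X/XXO/XO.*; (2,2)=+0→O../XXO/XOX
ply 2: O.X/XXO/XO. is terminal -1 (O); from O../XXO/XO. depth 9

value(O../XXO/XO., X) = +1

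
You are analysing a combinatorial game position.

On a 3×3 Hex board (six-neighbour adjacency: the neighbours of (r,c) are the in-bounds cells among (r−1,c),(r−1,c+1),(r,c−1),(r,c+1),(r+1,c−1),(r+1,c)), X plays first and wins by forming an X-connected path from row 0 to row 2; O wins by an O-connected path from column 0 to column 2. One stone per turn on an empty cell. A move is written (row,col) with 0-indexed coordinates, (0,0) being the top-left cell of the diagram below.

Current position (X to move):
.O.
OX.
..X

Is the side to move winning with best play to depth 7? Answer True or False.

X winning at [.O./OX./..X]: True

ply 1, X at .O./OX./..X | (0,0)=-1→XO./OX./..X; (0,2)=+1→.OX/OX./..X*; (1,2)=-1→.O./OXX/..X; (2,0)=-1→.O./OX./X.X; (2,1)=-1→.O./OX./.XX
ply 2, O at .OX/OX./..X | (0,0)=-1→OOX/OX./..X*; (1,2)=-1→.OX/OXO/..X; (2,0)=-1→.OX/OX./O.X; (2,1)=-1→.OX/OX./.OX
ply 3, X at OOX/OX./..X | (1,2)=+1→OOX/OXX/..X*; (2,0)=+1→OOX/OX./X.X; (2,1)=+1→OOX/OX./.XX
ply 4: OOX/OXX/..X is terminal -1 (O); from .O./OX./..X depth 7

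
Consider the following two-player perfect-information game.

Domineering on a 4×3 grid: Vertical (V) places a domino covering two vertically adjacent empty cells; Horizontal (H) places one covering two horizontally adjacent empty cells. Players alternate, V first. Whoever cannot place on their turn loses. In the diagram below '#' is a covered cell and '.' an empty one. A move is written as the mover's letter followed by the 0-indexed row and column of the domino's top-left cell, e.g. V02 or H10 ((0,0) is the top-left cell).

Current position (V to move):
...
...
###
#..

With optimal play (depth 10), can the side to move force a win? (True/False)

[.../.../###/#..] V move#1: V00:-1/#../#../###/#.., V01:+1/.#./.#./###/#..*, V02:-1/..#/..#/###/#..
[.#./.#./###/#..] H move#2: H31:-1/.#./.#./###/###*
[.#./.#./###/###] V move#3: V00:+1/##./##./###/###*, V02:+1/.##/.##/###/###
[##./##./###/###] end (terminal -1, H#4); searched .../.../###/#.. to 10

V winning at [.../.../###/#..]: True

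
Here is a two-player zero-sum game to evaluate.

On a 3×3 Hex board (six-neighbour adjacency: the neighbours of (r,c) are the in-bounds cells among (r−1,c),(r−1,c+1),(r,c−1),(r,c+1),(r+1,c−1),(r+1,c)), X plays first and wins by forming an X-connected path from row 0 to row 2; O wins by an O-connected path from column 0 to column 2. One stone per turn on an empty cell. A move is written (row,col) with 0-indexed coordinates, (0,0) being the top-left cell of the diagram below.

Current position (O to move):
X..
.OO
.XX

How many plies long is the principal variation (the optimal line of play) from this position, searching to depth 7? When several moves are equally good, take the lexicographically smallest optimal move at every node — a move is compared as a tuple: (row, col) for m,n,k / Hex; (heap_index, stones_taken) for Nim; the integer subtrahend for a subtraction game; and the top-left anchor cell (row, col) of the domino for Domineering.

PV length from [X../.OO/.XX]: 3 plies

[X../.OO/.XX] O move#1: (0,1):+1/XO./.OO/.XX*, (0,2):+1/X.O/.OO/.XX, (1,0):+1/X../OOO/.XX, (2,0):+1/X../.OO/OXX
[XO./.OO/.XX] X move#2: (0,2):-1/XOX/.OO/.XX*, (1,0):-1/XO./XOO/.XX, (2,0):-1/XO./.OO/XXX
[XOX/.OO/.XX] O move#3: (1,0):+1/XOX/OOO/.XX*, (2,0):+1/XOX/.OO/OXX
[XOX/OOO/.XX] end (terminal -1, X#4); searched X../.OO/.XX to 7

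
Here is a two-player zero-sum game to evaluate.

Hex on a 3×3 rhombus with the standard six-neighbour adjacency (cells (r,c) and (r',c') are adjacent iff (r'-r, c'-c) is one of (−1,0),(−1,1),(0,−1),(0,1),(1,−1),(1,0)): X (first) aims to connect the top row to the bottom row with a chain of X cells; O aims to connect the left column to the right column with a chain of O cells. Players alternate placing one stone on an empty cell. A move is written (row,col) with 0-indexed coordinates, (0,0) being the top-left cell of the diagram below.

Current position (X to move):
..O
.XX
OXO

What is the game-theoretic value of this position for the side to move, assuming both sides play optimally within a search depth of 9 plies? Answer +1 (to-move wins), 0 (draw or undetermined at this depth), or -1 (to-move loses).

value(..O/.XX/OXO, X) = +1

p1 X@[..O/.XX/OXO]: (0,0)[X.O/.XX/OXO]+1* (0,1)[.XO/.XX/OXO]+1 (1,0)[..O/XXX/OXO]+1
p2 O@[X.O/.XX/OXO]: (0,1)[XOO/.XX/OXO]-1* (1,0)[X.O/OXX/OXO]-1
p3 X@[XOO/.XX/OXO]: (1,0)[XOO/XXX/OXO]+1*
p4 O@[XOO/XXX/OXO] terminal -1; root [..O/.XX/OXO] d9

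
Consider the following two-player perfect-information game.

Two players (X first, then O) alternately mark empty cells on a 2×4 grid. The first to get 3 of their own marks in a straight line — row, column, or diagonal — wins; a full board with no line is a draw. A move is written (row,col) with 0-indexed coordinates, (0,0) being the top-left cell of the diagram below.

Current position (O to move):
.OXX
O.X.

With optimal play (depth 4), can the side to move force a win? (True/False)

ply 1, O at .OXX/O.X. | (0,0)=+0→OOXX/O.X.*; (1,1)=+0→.OXX/OOX.; (1,3)=+0→.OXX/O.XO
ply 2, X at OOXX/O.X. | (1,1)=+0→OOXX/OXX.*; (1,3)=+0→OOXX/O.XX
ply 3, O at OOXX/OXX. | (1,3)=+0→OOXX/OXXO*
ply 4: OOXX/OXXO is terminal +0 (X); from .OXX/O.X. depth 4

O winning at [.OXX/O.X.]: False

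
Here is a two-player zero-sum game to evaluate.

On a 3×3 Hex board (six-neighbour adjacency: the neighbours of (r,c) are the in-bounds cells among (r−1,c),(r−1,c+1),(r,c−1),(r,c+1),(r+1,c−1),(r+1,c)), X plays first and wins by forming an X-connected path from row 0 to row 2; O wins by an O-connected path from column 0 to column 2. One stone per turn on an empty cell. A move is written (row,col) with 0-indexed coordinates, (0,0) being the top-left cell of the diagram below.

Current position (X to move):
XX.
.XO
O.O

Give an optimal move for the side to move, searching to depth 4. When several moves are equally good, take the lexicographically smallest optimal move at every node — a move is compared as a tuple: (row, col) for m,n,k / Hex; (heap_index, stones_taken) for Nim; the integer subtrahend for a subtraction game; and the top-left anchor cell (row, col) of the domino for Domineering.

X's best at [XX./.XO/O.O]: (2,1)

[XX./.XO/O.O] X move#1: (0,2):-1/XXX/.XO/O.O, (1,0):-1/XX./XXO/O.O, (2,1):+1/XX./.XO/OXO*
[XX./.XO/OXO] end (terminal -1, O#2); searched XX./.XO/O.O to 4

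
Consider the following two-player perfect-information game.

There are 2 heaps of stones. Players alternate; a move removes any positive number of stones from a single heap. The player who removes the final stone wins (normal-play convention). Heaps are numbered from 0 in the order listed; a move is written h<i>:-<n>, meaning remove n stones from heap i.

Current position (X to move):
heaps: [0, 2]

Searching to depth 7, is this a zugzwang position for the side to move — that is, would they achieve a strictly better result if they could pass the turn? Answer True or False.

zugzwang((0,2), X) = False

ply 1, X at (0,2) | h1:-1=-1→(0,1); h1:-2=+1→(0,0)*
ply 2: (0,0) is terminal -1 (O); from (0,2) depth 7
if X skipped the turn, O would face:
~ ply 1, O at (0,2) | h1:-1=-1→(0,1); h1:-2=+1→(0,0)*
~ ply 2: (0,0) is terminal -1 (X); from (0,2) depth 7
compare (X): move=+1 vs pass=-1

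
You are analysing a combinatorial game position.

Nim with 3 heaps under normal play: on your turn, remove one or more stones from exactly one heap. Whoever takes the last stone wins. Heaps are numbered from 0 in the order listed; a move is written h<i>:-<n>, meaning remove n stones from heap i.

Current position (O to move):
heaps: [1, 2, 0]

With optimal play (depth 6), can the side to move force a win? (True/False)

O winning at [(1,2,0)]: True

ply 1, O at (1,2,0) | h0:-1=-1→(0,2,0); h1:-1=+1→(1,1,0)*; h1:-2=-1→(1,0,0)
ply 2, X at (1,1,0) | h0:-1=-1→(0,1,0)*; h1:-1=-1→(1,0,0)
ply 3, O at (0,1,0) | h1:-1=+1→(0,0,0)*
ply 4: (0,0,0) is terminal -1 (X); from (1,2,0) depth 6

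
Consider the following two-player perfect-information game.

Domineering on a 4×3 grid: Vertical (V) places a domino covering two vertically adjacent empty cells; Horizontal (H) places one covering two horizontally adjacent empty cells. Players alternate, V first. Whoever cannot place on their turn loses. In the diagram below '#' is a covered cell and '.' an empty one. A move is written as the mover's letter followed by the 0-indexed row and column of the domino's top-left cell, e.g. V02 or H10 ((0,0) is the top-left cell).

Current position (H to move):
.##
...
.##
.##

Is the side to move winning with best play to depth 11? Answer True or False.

[.##/.../.##/.##] H move#1: H10:-1/.##/##./.##/.##*, H11:-1/.##/.##/.##/.##
[.##/##./.##/.##] V move#2: V20:+1/.##/##./###/###*
[.##/##./###/###] end (terminal -1, H#3); searched .##/.../.##/.## to 11

H winning at [.##/.../.##/.##]: False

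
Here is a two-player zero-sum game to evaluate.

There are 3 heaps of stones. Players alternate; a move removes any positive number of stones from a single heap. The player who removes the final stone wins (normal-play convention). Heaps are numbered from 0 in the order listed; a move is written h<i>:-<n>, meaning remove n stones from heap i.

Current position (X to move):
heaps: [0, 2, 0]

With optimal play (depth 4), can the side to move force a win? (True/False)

p1 X@[(0,2,0)]: h1:-1[(0,1,0)]-1 h1:-2[(0,0,0)]+1*
p2 O@[(0,0,0)] terminal -1; root [(0,2,0)] d4

X winning at [(0,2,0)]: True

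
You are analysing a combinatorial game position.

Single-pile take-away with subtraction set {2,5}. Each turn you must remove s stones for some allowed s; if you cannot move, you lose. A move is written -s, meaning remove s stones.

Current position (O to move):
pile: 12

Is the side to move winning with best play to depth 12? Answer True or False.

O winning at [12]: True

[12] O move#1: -2:-1/10, -5:+1/7*
[7] X move#2: -2:-1/5*, -5:-1/2
[5] O move#3: -2:-1/3, -5:+1/0*
[0] end (terminal -1, X#4); searched 12 to 12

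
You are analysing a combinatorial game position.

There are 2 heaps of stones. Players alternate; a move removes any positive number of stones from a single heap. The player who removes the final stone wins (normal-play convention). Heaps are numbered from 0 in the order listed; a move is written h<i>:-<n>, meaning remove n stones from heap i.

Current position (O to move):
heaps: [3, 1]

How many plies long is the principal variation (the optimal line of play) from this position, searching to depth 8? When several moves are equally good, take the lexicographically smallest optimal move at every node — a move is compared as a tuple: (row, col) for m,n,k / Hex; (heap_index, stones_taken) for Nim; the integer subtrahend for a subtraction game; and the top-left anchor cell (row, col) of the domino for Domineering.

PV length from [(3,1)]: 3 plies

p1 O@[(3,1)]: h0:-1[(2,1)]-1 h0:-2[(1,1)]+1* h0:-3[(0,1)]-1 h1:-1[(3,0)]-1
p2 X@[(1,1)]: h0:-1[(0,1)]-1* h1:-1[(1,0)]-1
p3 O@[(0,1)]: h1:-1[(0,0)]+1*
p4 X@[(0,0)] terminal -1; root [(3,1)] d8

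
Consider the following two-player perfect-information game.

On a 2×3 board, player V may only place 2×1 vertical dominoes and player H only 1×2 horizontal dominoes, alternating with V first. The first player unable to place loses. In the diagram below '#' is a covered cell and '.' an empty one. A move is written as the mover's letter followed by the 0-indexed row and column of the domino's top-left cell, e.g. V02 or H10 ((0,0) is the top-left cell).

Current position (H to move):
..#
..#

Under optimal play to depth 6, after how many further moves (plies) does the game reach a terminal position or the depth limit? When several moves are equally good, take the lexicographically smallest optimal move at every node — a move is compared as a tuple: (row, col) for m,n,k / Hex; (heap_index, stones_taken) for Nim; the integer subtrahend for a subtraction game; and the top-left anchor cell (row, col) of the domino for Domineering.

[..#/..#] H move#1: H00:+1/###/..#*, H10:+1/..#/###
[###/..#] end (terminal -1, V#2); searched ..#/..# to 6

PV length from [..#/..#]: 1 ply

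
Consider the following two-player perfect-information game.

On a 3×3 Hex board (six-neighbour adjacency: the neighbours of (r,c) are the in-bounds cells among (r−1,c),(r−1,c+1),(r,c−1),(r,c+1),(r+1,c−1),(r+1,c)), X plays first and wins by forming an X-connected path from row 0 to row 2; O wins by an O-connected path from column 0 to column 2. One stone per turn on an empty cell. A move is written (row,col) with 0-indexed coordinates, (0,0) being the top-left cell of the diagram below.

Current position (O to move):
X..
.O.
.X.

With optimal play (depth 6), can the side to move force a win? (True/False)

[X../.O./.X.] O move#1: (0,1):+1/XO./.O./.X.*, (0,2):+1/X.O/.O./.X., (1,0):+1/X../OO./.X., (1,2):+1/X../.OO/.X., (2,0):+1/X../.O./OX., (2,2):+1/X../.O./.XO
[XO./.O./.X.] X move#2: (0,2):-1/XOX/.O./.X.*, (1,0):-1/XO./XO./.X., (1,2):-1/XO./.OX/.X., (2,0):-1/XO./.O./XX., (2,2):-1/XO./.O./.XX
[XOX/.O./.X.] O move#3: (1,0):-1/XOX/OO./.X., (1,2):+1/XOX/.OO/.X.*, (2,0):-1/XOX/.O./OX., (2,2):-1/XOX/.O./.XO
[XOX/.OO/.X.] X move#4: (1,0):-1/XOX/XOO/.X.*, (2,0):-1/XOX/.OO/XX., (2,2):-1/XOX/.OO/.XX
[XOX/XOO/.X.] O move#5: (2,0):+1/XOX/XOO/OX.*, (2,2):-1/XOX/XOO/.XO
[XOX/XOO/OX.] end (terminal -1, X#6); searched X../.O./.X. to 6

O winning at [X../.O./.X.]: True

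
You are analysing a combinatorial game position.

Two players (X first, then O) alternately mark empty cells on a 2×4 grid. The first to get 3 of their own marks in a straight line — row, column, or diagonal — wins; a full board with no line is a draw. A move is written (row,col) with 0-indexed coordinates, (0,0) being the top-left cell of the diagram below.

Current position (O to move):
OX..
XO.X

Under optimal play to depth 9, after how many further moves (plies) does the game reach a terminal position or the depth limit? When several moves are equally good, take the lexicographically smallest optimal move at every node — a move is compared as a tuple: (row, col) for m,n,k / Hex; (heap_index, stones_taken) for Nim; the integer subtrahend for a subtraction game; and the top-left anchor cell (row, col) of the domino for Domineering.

ply 1, O at OX../XO.X | (0,2)=+0→OXO./XO.X*; (0,3)=+0→OX.O/XO.X; (1,2)=+0→OX../XOOX
ply 2, X at OXO./XO.X | (0,3)=+0→OXOX/XO.X*; (1,2)=+0→OXO./XOXX
ply 3, O at OXOX/XO.X | (1,2)=+0→OXOX/XOOX*
ply 4: OXOX/XOOX is terminal +0 (X); from OX../XO.X depth 9

PV length from [OX../XO.X]: 3 plies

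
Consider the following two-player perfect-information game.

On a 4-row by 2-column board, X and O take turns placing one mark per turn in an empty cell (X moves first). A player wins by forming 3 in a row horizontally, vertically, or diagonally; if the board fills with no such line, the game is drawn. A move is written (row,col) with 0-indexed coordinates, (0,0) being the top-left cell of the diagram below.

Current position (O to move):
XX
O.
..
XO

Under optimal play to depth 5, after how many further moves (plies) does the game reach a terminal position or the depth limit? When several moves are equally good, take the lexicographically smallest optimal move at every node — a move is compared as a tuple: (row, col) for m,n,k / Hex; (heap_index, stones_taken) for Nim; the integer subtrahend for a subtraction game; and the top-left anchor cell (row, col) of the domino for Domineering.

PV length from [XX/O./../XO]: 3 plies

p1 O@[XX/O./../XO]: (1,1)[XX/OO/../XO]+0* (2,0)[XX/O./O./XO]+0 (2,1)[XX/O./.O/XO]+0
p2 X@[XX/OO/../XO]: (2,0)[XX/OO/X./XO]-1 (2,1)[XX/OO/.X/XO]+0*
p3 O@[XX/OO/.X/XO]: (2,0)[XX/OO/OX/XO]+0*
p4 X@[XX/OO/OX/XO] terminal +0; root [XX/O./../XO] d5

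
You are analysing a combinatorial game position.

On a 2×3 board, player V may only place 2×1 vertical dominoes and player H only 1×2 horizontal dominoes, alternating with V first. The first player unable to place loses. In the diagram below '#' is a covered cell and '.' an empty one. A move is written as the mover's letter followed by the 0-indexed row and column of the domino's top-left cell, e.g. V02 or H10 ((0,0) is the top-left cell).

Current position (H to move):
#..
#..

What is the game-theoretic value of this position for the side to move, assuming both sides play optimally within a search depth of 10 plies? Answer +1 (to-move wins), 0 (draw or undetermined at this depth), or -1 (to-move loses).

ply 1, H at #../#.. | H01=+1→###/#..*; H11=+1→#../###
ply 2: ###/#.. is terminal -1 (V); from #../#.. depth 10

value(#../#.., H) = +1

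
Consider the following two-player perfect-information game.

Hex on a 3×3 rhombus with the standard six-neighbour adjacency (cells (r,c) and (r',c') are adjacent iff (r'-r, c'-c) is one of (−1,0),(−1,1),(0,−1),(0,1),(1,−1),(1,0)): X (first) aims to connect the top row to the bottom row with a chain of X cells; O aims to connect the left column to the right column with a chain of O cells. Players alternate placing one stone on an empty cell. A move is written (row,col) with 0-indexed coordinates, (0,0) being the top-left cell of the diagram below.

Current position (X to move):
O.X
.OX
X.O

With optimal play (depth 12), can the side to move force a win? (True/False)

p1 X@[O.X/.OX/X.O]: (0,1)[OXX/.OX/X.O]+1* (1,0)[O.X/XOX/X.O]+1 (2,1)[O.X/.OX/XXO]+1
p2 O@[OXX/.OX/X.O]: (1,0)[OXX/OOX/X.O]-1* (2,1)[OXX/.OX/XOO]-1
p3 X@[OXX/OOX/X.O]: (2,1)[OXX/OOX/XXO]+1*
p4 O@[OXX/OOX/XXO] terminal -1; root [O.X/.OX/X.O] d12

X winning at [O.X/.OX/X.O]: True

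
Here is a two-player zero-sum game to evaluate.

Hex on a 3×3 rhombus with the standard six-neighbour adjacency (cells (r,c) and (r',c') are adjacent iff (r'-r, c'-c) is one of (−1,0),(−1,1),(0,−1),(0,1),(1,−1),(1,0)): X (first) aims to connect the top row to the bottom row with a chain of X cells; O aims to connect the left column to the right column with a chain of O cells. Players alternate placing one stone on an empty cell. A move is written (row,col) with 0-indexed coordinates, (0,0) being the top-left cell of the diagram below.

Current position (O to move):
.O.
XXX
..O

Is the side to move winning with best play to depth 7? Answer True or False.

[.O./XXX/..O] O move#1: (0,0):-1/OO./XXX/..O*, (0,2):-1/.OO/XXX/..O, (2,0):-1/.O./XXX/O.O, (2,1):-1/.O./XXX/.OO
[OO./XXX/..O] X move#2: (0,2):+1/OOX/XXX/..O*, (2,0):-1/OO./XXX/X.O, (2,1):-1/OO./XXX/.XO
[OOX/XXX/..O] O move#3: (2,0):-1/OOX/XXX/O.O*, (2,1):-1/OOX/XXX/.OO
[OOX/XXX/O.O] X move#4: (2,1):+1/OOX/XXX/OXO*
[OOX/XXX/OXO] end (terminal -1, O#5); searched .O./XXX/..O to 7

O winning at [.O./XXX/..O]: False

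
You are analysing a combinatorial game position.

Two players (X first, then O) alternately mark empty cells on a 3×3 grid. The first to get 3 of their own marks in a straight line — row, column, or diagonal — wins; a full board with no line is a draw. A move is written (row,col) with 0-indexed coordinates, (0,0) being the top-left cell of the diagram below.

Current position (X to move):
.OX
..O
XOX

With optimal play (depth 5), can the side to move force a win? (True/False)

X winning at [.OX/..O/XOX]: True

[.OX/..O/XOX] X move#1: (0,0):-1/XOX/..O/XOX, (1,0):-1/.OX/X.O/XOX, (1,1):+1/.OX/.XO/XOX*
[.OX/.XO/XOX] end (terminal -1, O#2); searched .OX/..O/XOX to 5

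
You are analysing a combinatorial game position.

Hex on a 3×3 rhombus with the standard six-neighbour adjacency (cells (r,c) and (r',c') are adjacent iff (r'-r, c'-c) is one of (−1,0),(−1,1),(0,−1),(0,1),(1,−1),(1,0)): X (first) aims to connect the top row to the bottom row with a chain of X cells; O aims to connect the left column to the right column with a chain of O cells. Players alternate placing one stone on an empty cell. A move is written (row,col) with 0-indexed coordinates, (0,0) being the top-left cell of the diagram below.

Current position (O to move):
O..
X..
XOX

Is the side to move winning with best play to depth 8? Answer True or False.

O winning at [O../X../XOX]: False

[O../X../XOX] O move#1: (0,1):-1/OO./X../XOX*, (0,2):-1/O.O/X../XOX, (1,1):-1/O../XO./XOX, (1,2):-1/O../X.O/XOX
[OO./X../XOX] X move#2: (0,2):+1/OOX/X../XOX*, (1,1):-1/OO./XX./XOX, (1,2):-1/OO./X.X/XOX
[OOX/X../XOX] O move#3: (1,1):-1/OOX/XO./XOX*, (1,2):-1/OOX/X.O/XOX
[OOX/XO./XOX] X move#4: (1,2):+1/OOX/XOX/XOX*
[OOX/XOX/XOX] end (terminal -1, O#5); searched O../X../XOX to 8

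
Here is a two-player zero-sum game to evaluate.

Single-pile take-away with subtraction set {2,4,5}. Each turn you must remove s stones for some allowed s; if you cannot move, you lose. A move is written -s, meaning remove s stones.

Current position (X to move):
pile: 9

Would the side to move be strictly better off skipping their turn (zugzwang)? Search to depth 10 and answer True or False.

p1 X@[9]: -2[7]+1* -4[5]-1 -5[4]-1
p2 O@[7]: -2[5]-1* -4[3]-1 -5[2]-1
p3 X@[5]: -2[3]-1 -4[1]+1* -5[0]+1
p4 O@[1] terminal -1; root [9] d10
if X skipped the turn, O would face:
~ p1 O@[9]: -2[7]+1* -4[5]-1 -5[4]-1
~ p2 X@[7]: -2[5]-1* -4[3]-1 -5[2]-1
~ p3 O@[5]: -2[3]-1 -4[1]+1* -5[0]+1
~ p4 X@[1] terminal -1; root [9] d10
compare (X): move=+1 vs pass=-1

zugzwang(9, X) = False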